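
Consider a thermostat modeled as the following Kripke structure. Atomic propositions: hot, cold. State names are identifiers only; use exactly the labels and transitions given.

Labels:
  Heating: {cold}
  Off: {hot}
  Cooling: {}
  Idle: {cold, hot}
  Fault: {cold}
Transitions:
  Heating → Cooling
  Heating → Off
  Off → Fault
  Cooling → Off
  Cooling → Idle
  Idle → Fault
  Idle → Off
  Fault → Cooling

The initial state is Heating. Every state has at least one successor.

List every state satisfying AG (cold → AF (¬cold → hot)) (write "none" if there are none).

{Heating, Off, Cooling, Idle, Fault}

States satisfying cold → AF (¬cold → hot): {Heating, Off, Cooling, Idle, Fault}.
States satisfying AG (cold → AF (¬cold → hot)): {Heating, Off, Cooling, Idle, Fault}.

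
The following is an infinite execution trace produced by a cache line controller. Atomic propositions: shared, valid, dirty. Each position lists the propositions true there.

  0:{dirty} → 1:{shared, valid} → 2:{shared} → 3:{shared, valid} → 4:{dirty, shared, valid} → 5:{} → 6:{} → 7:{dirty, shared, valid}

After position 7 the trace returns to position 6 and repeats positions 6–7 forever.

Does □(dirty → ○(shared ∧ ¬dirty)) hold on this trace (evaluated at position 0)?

dirty → ○(shared ∧ ¬dirty) must hold at every position from 0 onward. It fails at position 4, so □(dirty → ○(shared ∧ ¬dirty)) is false.
Positions where dirty holds: 0, 4, 7.
Check ○(shared ∧ ¬dirty) at each: 0→ok, 4→fails, 7→fails.

No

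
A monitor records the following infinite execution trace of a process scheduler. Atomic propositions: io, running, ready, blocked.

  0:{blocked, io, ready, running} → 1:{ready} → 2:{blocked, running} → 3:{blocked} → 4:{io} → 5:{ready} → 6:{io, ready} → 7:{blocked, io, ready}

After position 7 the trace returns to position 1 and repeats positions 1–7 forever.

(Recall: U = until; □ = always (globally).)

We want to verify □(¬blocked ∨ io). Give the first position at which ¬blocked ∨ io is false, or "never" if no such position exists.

Check ¬blocked ∨ io at each position in order: 0 ✓, 1 ✓.
At position 2 the labels are {blocked, running}, so ¬blocked ∨ io is false there. This is the first violation.

2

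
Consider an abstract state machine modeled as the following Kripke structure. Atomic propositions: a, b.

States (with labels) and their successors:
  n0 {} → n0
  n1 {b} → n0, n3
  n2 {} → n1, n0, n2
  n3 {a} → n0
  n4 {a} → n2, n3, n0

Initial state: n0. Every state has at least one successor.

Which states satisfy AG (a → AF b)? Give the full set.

{n0}

States satisfying a → AF b: {n0, n1, n2}.
States satisfying AG (a → AF b): {n0}.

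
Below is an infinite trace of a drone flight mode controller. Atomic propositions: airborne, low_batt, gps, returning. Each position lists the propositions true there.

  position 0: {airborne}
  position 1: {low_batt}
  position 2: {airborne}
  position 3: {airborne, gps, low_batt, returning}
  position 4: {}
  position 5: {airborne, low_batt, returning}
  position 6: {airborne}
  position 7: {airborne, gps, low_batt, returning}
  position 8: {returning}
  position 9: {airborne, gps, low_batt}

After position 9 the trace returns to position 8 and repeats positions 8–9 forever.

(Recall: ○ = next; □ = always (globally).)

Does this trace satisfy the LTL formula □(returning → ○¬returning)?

Does not hold

returning → ○¬returning must hold at every position from 0 onward. It fails at position 7, so □(returning → ○¬returning) is false.
Positions where returning holds: 3, 5, 7, 8.
Check ○¬returning at each: 3→ok, 5→ok, 7→fails, 8→ok.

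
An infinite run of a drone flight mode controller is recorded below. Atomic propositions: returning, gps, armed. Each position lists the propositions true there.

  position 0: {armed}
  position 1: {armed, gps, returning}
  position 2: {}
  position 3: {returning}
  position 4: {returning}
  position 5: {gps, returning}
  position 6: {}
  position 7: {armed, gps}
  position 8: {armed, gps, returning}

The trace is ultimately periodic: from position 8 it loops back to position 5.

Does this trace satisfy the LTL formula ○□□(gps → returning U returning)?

Does not hold

The position after 0 is 1; □□(gps → returning U returning) is false there.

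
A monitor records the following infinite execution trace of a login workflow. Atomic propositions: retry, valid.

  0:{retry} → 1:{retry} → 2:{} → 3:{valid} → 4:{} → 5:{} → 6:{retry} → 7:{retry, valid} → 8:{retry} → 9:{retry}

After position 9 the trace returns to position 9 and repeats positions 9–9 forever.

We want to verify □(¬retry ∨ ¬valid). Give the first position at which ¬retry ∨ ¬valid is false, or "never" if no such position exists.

Check ¬retry ∨ ¬valid at each position in order: 0 ✓, 1 ✓, 2 ✓, 3 ✓, 4 ✓, 5 ✓, 6 ✓.
At position 7 the labels are {retry, valid}, so ¬retry ∨ ¬valid is false there. This is the first violation.

7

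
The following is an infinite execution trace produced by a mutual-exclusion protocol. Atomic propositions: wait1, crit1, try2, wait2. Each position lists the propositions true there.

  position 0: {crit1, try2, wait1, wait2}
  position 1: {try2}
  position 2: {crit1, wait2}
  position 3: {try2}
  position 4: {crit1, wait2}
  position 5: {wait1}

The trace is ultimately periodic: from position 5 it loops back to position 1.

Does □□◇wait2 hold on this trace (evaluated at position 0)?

Satisfied

□◇wait2 holds at every position 0..5, and those are all positions ever visited, so □□◇wait2 holds.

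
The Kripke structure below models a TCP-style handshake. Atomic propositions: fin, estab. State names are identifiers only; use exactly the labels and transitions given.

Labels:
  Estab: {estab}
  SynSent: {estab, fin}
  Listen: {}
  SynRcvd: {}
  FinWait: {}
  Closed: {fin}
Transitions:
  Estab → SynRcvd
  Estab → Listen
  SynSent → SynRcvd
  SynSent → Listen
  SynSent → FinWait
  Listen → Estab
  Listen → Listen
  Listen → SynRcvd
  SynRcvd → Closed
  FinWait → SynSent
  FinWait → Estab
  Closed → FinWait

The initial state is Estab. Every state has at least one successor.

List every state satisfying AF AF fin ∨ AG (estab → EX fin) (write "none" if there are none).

States satisfying AF fin: {SynSent, SynRcvd, Closed}.
States satisfying AF AF fin: {SynSent, SynRcvd, Closed}.
States satisfying estab → EX fin: {Listen, SynRcvd, FinWait, Closed}.
States satisfying AG (estab → EX fin): ∅.
States satisfying AF AF fin ∨ AG (estab → EX fin): {SynSent, SynRcvd, Closed}.

{SynSent, SynRcvd, Closed}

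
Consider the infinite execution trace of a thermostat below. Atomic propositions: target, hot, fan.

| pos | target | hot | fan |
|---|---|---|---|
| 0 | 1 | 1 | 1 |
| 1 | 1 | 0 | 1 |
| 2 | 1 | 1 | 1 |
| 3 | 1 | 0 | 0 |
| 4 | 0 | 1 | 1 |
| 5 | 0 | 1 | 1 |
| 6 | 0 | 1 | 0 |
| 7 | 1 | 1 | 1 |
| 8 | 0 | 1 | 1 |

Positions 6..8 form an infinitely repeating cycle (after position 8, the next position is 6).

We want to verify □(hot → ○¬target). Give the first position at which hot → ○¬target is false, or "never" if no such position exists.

At position 0 the labels are {fan, hot, target} and the next position 1 has {fan, target}, so hot → ○¬target is false there. This is the first violation.

0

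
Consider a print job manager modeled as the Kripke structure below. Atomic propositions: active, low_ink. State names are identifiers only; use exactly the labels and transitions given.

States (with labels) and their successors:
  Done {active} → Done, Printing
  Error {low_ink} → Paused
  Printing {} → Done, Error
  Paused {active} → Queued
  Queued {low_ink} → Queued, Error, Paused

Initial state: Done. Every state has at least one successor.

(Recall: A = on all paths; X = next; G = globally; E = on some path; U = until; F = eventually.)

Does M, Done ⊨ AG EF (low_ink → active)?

States satisfying EF (low_ink → active): {Done, Error, Printing, Paused, Queued}.
States satisfying AG EF (low_ink → active): {Done, Error, Printing, Paused, Queued}.
Every state reachable from Done satisfies EF (low_ink → active).
Done ∈ Sat(AG EF (low_ink → active)).

Yes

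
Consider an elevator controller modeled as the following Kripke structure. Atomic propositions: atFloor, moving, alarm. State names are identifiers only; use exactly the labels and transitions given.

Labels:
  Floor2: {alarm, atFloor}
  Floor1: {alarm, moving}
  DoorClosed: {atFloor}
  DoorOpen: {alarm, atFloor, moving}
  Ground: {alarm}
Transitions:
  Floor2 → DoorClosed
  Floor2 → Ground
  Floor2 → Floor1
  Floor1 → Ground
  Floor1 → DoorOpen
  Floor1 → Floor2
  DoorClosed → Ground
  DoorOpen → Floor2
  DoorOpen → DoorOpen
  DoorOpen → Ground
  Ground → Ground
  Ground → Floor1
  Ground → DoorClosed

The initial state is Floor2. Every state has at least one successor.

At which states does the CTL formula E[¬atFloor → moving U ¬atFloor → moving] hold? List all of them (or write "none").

{Floor2, Floor1, DoorClosed, DoorOpen}

States satisfying ¬atFloor → moving: {Floor2, Floor1, DoorClosed, DoorOpen}.
States satisfying E[¬atFloor → moving U ¬atFloor → moving]: {Floor2, Floor1, DoorClosed, DoorOpen}.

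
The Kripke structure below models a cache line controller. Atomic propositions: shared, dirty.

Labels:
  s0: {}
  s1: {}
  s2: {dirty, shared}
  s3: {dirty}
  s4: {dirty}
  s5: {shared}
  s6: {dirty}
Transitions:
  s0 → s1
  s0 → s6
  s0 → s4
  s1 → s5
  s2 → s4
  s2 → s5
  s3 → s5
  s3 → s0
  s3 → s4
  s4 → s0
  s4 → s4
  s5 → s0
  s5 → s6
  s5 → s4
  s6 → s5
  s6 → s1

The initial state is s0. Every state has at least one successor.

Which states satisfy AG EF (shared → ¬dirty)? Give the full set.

{s0, s1, s2, s3, s4, s5, s6}

States satisfying EF (shared → ¬dirty): {s0, s1, s2, s3, s4, s5, s6}.
States satisfying AG EF (shared → ¬dirty): {s0, s1, s2, s3, s4, s5, s6}.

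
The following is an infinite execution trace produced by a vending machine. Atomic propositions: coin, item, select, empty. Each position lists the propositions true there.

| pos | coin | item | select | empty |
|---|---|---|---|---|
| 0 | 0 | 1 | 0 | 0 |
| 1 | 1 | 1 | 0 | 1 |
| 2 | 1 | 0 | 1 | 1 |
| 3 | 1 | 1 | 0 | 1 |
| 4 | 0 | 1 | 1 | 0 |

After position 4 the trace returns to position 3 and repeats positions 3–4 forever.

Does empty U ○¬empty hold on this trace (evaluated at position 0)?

Walking from position 0: at position 0, ○¬empty has not yet held and empty fails, so empty U ○¬empty is false.

Violated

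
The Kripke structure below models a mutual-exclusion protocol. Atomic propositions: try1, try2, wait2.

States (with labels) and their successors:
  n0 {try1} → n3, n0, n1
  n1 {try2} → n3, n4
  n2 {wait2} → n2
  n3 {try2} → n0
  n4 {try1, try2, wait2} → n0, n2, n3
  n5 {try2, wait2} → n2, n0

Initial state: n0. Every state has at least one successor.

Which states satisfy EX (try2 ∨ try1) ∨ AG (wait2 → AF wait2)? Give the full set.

States satisfying try2 ∨ try1: {n0, n1, n3, n4, n5}.
States satisfying EX (try2 ∨ try1): {n0, n1, n3, n4, n5}.
States satisfying wait2 → AF wait2: {n0, n1, n2, n3, n4, n5}.
States satisfying AG (wait2 → AF wait2): {n0, n1, n2, n3, n4, n5}.
States satisfying EX (try2 ∨ try1) ∨ AG (wait2 → AF wait2): {n0, n1, n2, n3, n4, n5}.

{n0, n1, n2, n3, n4, n5}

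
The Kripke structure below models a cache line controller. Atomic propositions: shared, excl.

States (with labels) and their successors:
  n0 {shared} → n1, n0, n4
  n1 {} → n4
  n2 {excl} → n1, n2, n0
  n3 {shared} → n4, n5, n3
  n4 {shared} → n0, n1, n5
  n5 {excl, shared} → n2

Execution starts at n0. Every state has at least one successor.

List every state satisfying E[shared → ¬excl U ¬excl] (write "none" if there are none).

{n0, n1, n2, n3, n4}

States satisfying shared → ¬excl: {n0, n1, n2, n3, n4}.
States satisfying ¬excl: {n0, n1, n3, n4}.
States satisfying E[shared → ¬excl U ¬excl]: {n0, n1, n2, n3, n4}.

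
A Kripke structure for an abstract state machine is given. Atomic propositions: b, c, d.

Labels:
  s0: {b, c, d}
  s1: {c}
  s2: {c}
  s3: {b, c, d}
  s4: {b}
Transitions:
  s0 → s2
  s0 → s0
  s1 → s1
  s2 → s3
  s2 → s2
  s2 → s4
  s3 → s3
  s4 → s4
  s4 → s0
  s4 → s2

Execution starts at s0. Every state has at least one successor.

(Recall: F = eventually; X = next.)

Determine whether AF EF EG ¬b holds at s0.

States satisfying EF EG ¬b: {s0, s1, s2, s4}.
States satisfying AF EF EG ¬b: {s0, s1, s2, s4}.
s0 ∈ Sat(AF EF EG ¬b).

Satisfied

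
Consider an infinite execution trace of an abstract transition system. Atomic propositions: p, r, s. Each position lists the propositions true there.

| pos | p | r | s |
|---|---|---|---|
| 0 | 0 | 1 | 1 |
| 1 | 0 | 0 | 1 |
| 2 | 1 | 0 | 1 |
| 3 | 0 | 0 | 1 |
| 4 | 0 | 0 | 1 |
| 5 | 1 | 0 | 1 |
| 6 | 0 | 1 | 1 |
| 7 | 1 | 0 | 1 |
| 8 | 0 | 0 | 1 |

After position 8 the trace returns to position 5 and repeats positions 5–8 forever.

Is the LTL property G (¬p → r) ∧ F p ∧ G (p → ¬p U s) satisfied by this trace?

p → ¬p U s holds at every position 0..8, and those are all positions ever visited, so G (p → ¬p U s) holds.
Positions where p holds: 2, 5, 7.
Check ¬p U s at each: 2→ok, 5→ok, 7→ok.
At position 0: G (¬p → r) ∧ F p is false; G (p → ¬p U s) is true; so G (¬p → r) ∧ F p ∧ G (p → ¬p U s) is false.

Does not hold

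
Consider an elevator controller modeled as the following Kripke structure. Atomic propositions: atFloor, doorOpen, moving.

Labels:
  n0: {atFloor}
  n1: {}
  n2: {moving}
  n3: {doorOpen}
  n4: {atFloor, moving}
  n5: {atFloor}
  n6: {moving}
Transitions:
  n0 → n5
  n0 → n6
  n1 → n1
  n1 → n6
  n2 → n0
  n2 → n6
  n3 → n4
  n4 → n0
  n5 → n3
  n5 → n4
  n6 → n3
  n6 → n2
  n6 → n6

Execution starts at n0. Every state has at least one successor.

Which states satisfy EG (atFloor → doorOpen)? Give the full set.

{n1, n2, n6}

States satisfying atFloor → doorOpen: {n1, n2, n3, n6}.
States satisfying EG (atFloor → doorOpen): {n1, n2, n6}.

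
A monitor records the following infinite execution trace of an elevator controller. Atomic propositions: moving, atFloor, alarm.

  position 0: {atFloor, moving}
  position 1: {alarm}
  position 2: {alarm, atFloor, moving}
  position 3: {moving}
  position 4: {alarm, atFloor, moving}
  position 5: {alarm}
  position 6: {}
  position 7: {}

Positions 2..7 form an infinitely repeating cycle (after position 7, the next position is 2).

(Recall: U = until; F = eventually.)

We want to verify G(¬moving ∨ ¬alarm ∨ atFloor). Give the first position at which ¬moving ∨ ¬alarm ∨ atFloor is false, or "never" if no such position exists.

¬moving ∨ ¬alarm ∨ atFloor holds at every position 0..7, and those are all the positions the trace ever visits, so the invariant G(¬moving ∨ ¬alarm ∨ atFloor) is never violated.

never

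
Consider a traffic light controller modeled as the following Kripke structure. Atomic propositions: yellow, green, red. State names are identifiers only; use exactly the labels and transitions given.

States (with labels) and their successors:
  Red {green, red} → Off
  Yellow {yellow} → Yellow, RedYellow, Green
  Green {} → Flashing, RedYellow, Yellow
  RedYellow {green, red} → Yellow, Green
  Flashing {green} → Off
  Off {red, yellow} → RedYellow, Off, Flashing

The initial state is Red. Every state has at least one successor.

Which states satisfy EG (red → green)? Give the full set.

{Yellow, Green, RedYellow}

States satisfying red → green: {Red, Yellow, Green, RedYellow, Flashing}.
States satisfying EG (red → green): {Yellow, Green, RedYellow}.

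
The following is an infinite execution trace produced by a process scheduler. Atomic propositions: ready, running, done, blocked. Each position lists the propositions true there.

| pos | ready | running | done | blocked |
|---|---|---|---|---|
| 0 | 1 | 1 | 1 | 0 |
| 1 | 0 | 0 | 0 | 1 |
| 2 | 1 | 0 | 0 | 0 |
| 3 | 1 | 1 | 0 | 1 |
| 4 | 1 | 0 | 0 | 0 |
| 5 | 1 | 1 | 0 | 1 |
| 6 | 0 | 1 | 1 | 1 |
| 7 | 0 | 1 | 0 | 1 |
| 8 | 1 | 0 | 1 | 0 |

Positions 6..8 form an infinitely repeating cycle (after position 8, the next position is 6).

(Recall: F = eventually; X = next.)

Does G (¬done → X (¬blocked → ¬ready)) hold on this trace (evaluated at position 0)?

Does not hold

¬done → X (¬blocked → ¬ready) must hold at every position from 0 onward. It fails at position 1, so G (¬done → X (¬blocked → ¬ready)) is false.
Positions where ¬done holds: 1, 2, 3, 4, 5, 7.
Check X (¬blocked → ¬ready) at each: 1→fails, 2→ok, 3→fails, 4→ok, 5→ok, 7→fails.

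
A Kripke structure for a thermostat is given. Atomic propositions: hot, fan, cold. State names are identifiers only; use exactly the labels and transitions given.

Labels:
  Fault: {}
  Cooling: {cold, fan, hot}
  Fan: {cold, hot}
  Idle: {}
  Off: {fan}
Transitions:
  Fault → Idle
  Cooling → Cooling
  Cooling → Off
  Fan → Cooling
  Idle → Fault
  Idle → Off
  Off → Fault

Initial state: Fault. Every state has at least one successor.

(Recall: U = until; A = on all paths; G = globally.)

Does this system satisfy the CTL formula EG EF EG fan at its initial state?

States satisfying EF EG fan: {Cooling, Fan}.
States satisfying EG EF EG fan: {Cooling, Fan}.
No suitable path/successor from Fault witnesses the formula.
Fault ∉ Sat(EG EF EG fan).

Does not hold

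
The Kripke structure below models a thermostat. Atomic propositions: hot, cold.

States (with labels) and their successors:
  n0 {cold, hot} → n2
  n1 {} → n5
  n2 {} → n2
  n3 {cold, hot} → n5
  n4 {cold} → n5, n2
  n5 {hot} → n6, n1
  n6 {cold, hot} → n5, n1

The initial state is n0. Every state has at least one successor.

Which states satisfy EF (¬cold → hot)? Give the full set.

{n0, n1, n3, n4, n5, n6}

States satisfying ¬cold → hot: {n0, n3, n4, n5, n6}.
States satisfying EF (¬cold → hot): {n0, n1, n3, n4, n5, n6}.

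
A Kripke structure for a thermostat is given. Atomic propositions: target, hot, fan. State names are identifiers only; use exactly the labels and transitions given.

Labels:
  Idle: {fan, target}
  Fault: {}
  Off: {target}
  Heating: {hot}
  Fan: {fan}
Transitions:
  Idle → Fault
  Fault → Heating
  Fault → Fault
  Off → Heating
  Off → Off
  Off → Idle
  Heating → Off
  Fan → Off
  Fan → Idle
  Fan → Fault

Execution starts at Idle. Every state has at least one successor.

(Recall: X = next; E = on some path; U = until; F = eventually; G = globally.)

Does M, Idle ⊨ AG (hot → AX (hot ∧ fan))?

States satisfying hot → AX (hot ∧ fan): {Idle, Fault, Off, Fan}.
States satisfying AG (hot → AX (hot ∧ fan)): ∅.
Heating is reachable from Idle and violates hot → AX (hot ∧ fan), so AG fails at Idle.
Idle ∉ Sat(AG (hot → AX (hot ∧ fan))).

Violated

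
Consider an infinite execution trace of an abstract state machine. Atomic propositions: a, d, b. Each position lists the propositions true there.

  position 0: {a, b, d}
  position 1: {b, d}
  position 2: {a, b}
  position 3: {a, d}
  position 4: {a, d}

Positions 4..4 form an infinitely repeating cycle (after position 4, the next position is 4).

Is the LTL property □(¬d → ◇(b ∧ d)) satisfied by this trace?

¬d → ◇(b ∧ d) must hold at every position from 0 onward. It fails at position 2, so □(¬d → ◇(b ∧ d)) is false.
Positions where ¬d holds: 2.
Check ◇(b ∧ d) at each: 2→fails.

Does not hold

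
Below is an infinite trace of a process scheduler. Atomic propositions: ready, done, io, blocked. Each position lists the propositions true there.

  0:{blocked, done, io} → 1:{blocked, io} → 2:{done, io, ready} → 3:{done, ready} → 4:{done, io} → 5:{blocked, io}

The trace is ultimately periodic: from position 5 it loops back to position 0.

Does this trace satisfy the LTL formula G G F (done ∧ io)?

Satisfied

G F (done ∧ io) holds at every position 0..5, and those are all positions ever visited, so G G F (done ∧ io) holds.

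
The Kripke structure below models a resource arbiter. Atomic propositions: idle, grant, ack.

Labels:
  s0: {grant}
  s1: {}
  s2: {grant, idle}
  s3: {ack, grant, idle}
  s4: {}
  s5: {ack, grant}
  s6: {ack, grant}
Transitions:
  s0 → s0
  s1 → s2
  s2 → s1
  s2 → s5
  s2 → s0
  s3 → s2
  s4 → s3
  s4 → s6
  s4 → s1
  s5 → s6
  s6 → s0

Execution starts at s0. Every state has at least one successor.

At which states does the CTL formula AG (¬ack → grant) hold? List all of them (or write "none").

{s0, s5, s6}

States satisfying ¬ack → grant: {s0, s2, s3, s5, s6}.
States satisfying AG (¬ack → grant): {s0, s5, s6}.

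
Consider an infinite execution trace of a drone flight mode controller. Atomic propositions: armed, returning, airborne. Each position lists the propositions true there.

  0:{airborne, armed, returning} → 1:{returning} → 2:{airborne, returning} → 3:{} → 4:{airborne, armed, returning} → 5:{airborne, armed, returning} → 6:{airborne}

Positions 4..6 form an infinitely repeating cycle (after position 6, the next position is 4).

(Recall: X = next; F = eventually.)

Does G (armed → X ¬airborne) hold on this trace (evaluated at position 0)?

Does not hold

armed → X ¬airborne must hold at every position from 0 onward. It fails at position 4, so G (armed → X ¬airborne) is false.
Positions where armed holds: 0, 4, 5.
Check X ¬airborne at each: 0→ok, 4→fails, 5→fails.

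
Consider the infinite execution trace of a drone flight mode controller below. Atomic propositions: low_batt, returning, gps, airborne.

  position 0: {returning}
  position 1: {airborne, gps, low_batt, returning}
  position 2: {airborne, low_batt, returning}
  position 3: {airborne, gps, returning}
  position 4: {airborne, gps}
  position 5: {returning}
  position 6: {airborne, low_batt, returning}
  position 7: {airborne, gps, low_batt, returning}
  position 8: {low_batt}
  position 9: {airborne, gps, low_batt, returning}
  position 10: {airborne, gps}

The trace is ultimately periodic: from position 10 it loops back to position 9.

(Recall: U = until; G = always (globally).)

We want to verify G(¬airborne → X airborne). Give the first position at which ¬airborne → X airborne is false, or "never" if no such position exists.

¬airborne → X airborne holds at every position 0..10, and those are all the positions the trace ever visits, so the invariant G(¬airborne → X airborne) is never violated.

never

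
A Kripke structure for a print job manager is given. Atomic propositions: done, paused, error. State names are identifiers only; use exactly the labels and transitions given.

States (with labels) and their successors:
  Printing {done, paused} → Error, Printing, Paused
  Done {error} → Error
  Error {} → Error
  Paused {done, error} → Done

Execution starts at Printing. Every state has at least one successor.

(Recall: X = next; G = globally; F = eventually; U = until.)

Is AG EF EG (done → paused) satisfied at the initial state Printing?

States satisfying EF EG (done → paused): {Printing, Done, Error, Paused}.
States satisfying AG EF EG (done → paused): {Printing, Done, Error, Paused}.
Every state reachable from Printing satisfies EF EG (done → paused).
Printing ∈ Sat(AG EF EG (done → paused)).

Yes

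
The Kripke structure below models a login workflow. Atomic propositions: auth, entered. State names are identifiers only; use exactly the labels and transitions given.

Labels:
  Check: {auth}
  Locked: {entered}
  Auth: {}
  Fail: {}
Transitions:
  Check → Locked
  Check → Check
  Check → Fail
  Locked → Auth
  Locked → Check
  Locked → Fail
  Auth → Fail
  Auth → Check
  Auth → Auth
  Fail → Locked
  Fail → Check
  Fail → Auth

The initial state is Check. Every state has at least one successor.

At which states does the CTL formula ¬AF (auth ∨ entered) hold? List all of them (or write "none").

{Auth, Fail}

States satisfying auth ∨ entered: {Check, Locked}.
States satisfying AF (auth ∨ entered): {Check, Locked}.
States satisfying ¬AF (auth ∨ entered): {Auth, Fail}.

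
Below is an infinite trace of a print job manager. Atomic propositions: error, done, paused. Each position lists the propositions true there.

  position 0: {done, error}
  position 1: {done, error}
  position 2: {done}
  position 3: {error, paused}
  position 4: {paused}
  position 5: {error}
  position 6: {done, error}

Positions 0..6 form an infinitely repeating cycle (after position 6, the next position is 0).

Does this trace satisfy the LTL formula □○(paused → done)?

No

○(paused → done) must hold at every position from 0 onward. It fails at position 2, so □○(paused → done) is false.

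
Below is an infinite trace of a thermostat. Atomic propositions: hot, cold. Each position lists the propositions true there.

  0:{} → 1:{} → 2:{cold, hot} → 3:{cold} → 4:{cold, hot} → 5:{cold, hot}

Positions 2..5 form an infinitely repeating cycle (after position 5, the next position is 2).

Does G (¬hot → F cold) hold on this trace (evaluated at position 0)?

¬hot → F cold holds at every position 0..5, and those are all positions ever visited, so G (¬hot → F cold) holds.
Positions where ¬hot holds: 0, 1, 3.
Check F cold at each: 0→ok, 1→ok, 3→ok.

Holds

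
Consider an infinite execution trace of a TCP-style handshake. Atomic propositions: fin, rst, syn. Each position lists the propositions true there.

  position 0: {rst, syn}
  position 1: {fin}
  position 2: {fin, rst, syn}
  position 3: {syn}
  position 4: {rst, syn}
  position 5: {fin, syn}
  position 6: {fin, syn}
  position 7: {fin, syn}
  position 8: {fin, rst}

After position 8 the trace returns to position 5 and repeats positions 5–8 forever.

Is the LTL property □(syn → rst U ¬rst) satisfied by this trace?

syn → rst U ¬rst holds at every position 0..8, and those are all positions ever visited, so □(syn → rst U ¬rst) holds.
Positions where syn holds: 0, 2, 3, 4, 5, 6, 7.
Check rst U ¬rst at each: 0→ok, 2→ok, 3→ok, 4→ok, 5→ok, 6→ok, 7→ok.

Yes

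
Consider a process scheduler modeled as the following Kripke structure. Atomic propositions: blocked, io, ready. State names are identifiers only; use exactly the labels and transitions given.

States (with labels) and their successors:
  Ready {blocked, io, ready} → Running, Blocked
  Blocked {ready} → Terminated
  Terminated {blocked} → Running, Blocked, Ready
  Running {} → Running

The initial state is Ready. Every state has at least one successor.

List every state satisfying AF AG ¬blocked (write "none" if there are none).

{Running}

States satisfying AG ¬blocked: {Running}.
States satisfying AF AG ¬blocked: {Running}.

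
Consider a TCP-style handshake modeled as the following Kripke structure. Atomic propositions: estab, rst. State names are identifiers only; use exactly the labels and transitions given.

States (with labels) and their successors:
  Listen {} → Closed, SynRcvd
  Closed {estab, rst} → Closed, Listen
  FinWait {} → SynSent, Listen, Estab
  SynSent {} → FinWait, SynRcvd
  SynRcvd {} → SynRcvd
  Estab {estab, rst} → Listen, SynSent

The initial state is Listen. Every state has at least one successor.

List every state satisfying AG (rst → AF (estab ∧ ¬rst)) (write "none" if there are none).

States satisfying rst → AF (estab ∧ ¬rst): {Listen, FinWait, SynSent, SynRcvd}.
States satisfying AG (rst → AF (estab ∧ ¬rst)): {SynRcvd}.

{SynRcvd}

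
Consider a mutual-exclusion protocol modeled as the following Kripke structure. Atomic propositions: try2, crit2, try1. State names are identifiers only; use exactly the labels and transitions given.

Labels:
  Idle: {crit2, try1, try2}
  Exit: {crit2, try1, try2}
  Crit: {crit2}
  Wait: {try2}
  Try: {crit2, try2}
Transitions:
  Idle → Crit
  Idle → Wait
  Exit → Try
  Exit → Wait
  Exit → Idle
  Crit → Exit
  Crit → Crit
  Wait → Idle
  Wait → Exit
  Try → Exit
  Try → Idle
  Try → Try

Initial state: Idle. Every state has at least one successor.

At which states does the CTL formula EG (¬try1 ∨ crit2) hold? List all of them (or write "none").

{Idle, Exit, Crit, Wait, Try}

States satisfying ¬try1 ∨ crit2: {Idle, Exit, Crit, Wait, Try}.
States satisfying EG (¬try1 ∨ crit2): {Idle, Exit, Crit, Wait, Try}.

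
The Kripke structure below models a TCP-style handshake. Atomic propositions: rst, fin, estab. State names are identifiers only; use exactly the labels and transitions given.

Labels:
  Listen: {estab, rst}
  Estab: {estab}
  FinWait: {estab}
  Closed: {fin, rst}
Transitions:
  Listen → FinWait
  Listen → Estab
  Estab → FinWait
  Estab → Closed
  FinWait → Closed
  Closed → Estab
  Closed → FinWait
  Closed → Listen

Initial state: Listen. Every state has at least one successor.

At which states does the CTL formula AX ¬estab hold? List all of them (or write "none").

{FinWait}

States satisfying ¬estab: {Closed}.
States satisfying AX ¬estab: {FinWait}.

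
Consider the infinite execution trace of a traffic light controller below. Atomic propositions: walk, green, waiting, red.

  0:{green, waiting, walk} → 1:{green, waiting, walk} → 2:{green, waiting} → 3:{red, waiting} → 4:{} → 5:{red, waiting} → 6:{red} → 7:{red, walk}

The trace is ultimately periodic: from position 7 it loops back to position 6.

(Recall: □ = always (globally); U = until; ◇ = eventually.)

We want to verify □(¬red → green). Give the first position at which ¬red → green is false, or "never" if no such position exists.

Check ¬red → green at each position in order: 0 ✓, 1 ✓, 2 ✓, 3 ✓.
At position 4 the labels are {}, so ¬red → green is false there. This is the first violation.

4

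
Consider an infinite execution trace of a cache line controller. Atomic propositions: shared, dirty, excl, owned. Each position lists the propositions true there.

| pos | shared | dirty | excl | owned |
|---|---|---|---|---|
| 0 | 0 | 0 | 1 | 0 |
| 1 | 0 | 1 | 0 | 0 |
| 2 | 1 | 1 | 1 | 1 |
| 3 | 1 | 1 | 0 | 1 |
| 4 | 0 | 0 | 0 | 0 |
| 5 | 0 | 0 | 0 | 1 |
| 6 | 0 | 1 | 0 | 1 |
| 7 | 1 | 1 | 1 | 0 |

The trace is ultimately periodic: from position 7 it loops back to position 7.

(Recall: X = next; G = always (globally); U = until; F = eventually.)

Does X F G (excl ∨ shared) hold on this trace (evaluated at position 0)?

The position after 0 is 1; F G (excl ∨ shared) is true there.

Holds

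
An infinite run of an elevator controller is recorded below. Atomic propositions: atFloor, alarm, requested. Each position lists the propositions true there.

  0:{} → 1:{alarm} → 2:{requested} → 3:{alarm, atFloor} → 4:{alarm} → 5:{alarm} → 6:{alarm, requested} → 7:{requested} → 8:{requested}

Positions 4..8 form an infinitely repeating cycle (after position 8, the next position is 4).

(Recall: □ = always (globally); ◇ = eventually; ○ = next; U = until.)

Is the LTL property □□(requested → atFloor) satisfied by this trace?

□(requested → atFloor) must hold at every position from 0 onward. It fails at position 0, so □□(requested → atFloor) is false.

Does not hold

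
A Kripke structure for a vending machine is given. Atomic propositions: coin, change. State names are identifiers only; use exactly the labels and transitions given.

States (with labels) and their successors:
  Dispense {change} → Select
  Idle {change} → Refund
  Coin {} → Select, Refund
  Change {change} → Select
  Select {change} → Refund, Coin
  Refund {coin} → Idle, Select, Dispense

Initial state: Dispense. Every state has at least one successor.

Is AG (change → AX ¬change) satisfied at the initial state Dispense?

No

States satisfying change → AX ¬change: {Idle, Coin, Select, Refund}.
States satisfying AG (change → AX ¬change): ∅.
Dispense is reachable from Dispense and violates change → AX ¬change, so AG fails at Dispense.
Dispense ∉ Sat(AG (change → AX ¬change)).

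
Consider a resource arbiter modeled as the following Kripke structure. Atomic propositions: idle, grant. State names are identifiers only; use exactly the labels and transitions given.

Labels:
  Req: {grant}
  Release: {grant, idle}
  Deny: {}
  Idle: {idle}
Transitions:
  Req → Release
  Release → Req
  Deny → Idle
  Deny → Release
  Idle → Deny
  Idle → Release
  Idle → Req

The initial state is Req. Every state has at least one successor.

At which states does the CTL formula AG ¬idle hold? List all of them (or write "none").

States satisfying ¬idle: {Req, Deny}.
States satisfying AG ¬idle: ∅.

none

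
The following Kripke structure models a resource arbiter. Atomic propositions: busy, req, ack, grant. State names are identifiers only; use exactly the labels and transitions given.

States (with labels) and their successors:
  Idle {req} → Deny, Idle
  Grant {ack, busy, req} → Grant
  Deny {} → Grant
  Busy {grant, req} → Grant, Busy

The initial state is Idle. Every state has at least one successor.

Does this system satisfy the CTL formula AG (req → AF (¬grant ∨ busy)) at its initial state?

States satisfying req → AF (¬grant ∨ busy): {Idle, Grant, Deny}.
States satisfying AG (req → AF (¬grant ∨ busy)): {Idle, Grant, Deny}.
Every state reachable from Idle satisfies req → AF (¬grant ∨ busy).
Idle ∈ Sat(AG (req → AF (¬grant ∨ busy))).

Holds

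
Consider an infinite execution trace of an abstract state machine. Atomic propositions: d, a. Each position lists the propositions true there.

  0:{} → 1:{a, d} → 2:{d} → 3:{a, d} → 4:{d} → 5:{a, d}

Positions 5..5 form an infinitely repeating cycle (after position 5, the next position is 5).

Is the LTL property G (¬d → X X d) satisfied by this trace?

Yes

¬d → X X d holds at every position 0..5, and those are all positions ever visited, so G (¬d → X X d) holds.
Positions where ¬d holds: 0.
Check X X d at each: 0→ok.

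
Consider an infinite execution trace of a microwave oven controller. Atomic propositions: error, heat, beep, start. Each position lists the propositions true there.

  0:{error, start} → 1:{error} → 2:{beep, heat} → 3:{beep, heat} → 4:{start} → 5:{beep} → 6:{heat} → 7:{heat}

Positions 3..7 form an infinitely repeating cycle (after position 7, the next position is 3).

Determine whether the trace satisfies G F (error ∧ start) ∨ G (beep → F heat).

F (error ∧ start) must hold at every position from 0 onward. It fails at position 1, so G F (error ∧ start) is false.
beep → F heat holds at every position 0..7, and those are all positions ever visited, so G (beep → F heat) holds.
Positions where beep holds: 2, 3, 5.
Check F heat at each: 2→ok, 3→ok, 5→ok.
At position 0: G F (error ∧ start) is false; G (beep → F heat) is true; so G F (error ∧ start) ∨ G (beep → F heat) is true.

Satisfied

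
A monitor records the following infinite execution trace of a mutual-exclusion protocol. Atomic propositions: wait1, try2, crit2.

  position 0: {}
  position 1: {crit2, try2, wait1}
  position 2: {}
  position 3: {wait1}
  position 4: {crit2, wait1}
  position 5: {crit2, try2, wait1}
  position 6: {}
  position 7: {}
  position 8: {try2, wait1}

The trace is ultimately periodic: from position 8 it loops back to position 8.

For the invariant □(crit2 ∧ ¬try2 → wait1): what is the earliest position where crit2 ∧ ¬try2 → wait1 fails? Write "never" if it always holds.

crit2 ∧ ¬try2 → wait1 holds at every position 0..8, and those are all the positions the trace ever visits, so the invariant □(crit2 ∧ ¬try2 → wait1) is never violated.

never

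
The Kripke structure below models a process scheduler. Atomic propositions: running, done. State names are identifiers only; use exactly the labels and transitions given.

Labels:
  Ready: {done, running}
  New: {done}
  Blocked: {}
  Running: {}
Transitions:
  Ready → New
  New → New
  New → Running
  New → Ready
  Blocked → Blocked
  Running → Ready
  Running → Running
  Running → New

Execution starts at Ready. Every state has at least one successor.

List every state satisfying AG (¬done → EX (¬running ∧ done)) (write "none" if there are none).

{Ready, New, Running}

States satisfying ¬done → EX (¬running ∧ done): {Ready, New, Running}.
States satisfying AG (¬done → EX (¬running ∧ done)): {Ready, New, Running}.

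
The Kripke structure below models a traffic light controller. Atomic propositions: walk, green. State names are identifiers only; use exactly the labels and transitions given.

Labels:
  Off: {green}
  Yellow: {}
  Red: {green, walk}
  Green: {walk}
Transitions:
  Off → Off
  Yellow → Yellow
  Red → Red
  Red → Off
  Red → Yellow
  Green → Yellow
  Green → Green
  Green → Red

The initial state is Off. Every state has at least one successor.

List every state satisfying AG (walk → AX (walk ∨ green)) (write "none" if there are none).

States satisfying walk → AX (walk ∨ green): {Off, Yellow}.
States satisfying AG (walk → AX (walk ∨ green)): {Off, Yellow}.

{Off, Yellow}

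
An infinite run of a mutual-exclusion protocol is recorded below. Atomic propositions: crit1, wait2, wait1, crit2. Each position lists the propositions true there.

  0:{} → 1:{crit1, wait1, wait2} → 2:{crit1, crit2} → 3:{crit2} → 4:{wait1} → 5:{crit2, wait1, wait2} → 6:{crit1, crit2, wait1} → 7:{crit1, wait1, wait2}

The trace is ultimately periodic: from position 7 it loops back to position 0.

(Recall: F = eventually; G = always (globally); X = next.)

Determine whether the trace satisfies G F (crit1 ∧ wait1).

Holds

F (crit1 ∧ wait1) holds at every position 0..7, and those are all positions ever visited, so G F (crit1 ∧ wait1) holds.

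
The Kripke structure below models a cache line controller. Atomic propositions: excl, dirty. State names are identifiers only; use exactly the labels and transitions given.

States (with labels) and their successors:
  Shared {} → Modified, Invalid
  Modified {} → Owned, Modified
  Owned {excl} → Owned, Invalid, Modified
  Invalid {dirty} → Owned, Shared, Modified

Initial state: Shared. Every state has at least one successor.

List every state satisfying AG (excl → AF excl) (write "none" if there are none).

States satisfying excl → AF excl: {Shared, Modified, Owned, Invalid}.
States satisfying AG (excl → AF excl): {Shared, Modified, Owned, Invalid}.

{Shared, Modified, Owned, Invalid}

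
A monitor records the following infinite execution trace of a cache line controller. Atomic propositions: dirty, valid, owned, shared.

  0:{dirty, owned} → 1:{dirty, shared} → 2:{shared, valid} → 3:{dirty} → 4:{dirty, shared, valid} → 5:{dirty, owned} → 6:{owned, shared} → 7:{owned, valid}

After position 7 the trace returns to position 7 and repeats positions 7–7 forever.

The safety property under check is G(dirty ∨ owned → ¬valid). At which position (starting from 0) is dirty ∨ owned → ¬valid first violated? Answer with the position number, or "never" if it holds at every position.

Check dirty ∨ owned → ¬valid at each position in order: 0 ✓, 1 ✓, 2 ✓, 3 ✓.
At position 4 the labels are {dirty, shared, valid}, so dirty ∨ owned → ¬valid is false there. This is the first violation.

4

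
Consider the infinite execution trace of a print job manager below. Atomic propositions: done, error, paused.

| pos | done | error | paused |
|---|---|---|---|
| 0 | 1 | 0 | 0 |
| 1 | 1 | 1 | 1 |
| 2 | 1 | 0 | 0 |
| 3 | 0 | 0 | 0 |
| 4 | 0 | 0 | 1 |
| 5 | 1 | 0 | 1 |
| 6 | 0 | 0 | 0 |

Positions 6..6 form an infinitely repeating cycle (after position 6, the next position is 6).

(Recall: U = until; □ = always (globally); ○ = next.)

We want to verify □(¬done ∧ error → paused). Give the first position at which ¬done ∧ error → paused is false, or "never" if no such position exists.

never

¬done ∧ error → paused holds at every position 0..6, and those are all the positions the trace ever visits, so the invariant □(¬done ∧ error → paused) is never violated.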